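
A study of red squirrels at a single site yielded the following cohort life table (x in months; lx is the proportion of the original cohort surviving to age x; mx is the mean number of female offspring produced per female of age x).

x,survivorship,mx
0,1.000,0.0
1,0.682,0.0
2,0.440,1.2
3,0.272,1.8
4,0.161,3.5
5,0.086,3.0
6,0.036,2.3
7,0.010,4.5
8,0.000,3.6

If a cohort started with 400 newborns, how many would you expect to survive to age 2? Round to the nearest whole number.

Expected survivors = N0 · l_2 = 400 × 0.440 = 176 → 176

176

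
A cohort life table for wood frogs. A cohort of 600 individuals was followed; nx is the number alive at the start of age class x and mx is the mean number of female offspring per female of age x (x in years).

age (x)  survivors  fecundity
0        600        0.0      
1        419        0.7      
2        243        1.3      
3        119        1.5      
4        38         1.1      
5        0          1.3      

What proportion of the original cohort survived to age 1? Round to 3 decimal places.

l_1 = n_1/n_0 = 419/600 = 0.698333… → 0.698

0.698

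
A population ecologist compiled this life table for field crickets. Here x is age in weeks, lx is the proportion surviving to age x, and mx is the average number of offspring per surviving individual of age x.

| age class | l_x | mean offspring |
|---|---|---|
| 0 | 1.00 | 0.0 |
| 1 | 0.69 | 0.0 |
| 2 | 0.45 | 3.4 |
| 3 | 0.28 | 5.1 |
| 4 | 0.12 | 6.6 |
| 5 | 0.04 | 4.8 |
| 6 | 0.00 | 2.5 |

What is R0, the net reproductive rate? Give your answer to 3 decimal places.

lx·mx by age: 0, 0, 1.53, 1.428, 0.792, 0.192, 0
R0 = Σ lx·mx = 3.942 → 3.942

3.942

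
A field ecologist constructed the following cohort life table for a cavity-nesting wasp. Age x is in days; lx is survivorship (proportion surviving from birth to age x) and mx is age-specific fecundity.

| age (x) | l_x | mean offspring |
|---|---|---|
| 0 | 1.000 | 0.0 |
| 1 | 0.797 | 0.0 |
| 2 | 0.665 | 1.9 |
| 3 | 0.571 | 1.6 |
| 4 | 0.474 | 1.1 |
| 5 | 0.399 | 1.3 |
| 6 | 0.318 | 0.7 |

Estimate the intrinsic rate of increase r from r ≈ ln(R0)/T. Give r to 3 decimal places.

0.377

R0 = Σ lx·mx = 0 + 0 + 1.2635 + 0.9136 + 0.5214 + 0.5187 + 0.2226 = 3.4398
Σ x·lx·mx = 11.2825; T = 11.2825/3.4398 = 3.27999…
r ≈ ln(R0)/T = ln(3.4398)/3.27999… = 0.37665… → 0.377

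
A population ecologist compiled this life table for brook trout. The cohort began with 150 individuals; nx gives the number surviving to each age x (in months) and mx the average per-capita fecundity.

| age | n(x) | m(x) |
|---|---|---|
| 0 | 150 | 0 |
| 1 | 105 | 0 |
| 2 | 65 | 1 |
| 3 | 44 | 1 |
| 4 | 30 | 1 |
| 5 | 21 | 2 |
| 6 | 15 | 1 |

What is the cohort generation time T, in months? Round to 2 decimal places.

lx = nx/n0 = nx/150: 1, 0.7, 0.43333…, 0.29333…, 0.2, 0.14, 0.1
lx·mx: 0, 0, 0.433333…, 0.293333…, 0.2, 0.28, 0.1 → R0 = 1.306667…
x·lx·mx: 0, 0, 0.866667…, 0.88…, 0.8, 1.4, 0.6 → Σ = 4.546667…
T = 4.546667… / 1.306667… = 3.479592… → 3.48

3.48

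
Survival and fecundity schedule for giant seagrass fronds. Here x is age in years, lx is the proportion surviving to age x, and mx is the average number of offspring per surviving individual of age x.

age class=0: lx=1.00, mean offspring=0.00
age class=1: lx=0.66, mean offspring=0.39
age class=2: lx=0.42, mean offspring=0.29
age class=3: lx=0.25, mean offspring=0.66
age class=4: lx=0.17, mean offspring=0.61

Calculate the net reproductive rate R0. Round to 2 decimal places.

0.65

lx·mx by age: 0, 0.2574, 0.1218, 0.165, 0.1037
R0 = Σ lx·mx = 0.6479 → 0.65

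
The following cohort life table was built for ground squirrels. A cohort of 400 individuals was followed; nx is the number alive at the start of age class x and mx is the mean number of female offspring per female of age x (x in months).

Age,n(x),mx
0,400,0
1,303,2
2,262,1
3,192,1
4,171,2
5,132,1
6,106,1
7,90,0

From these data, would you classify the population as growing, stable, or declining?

growing

lx = nx/n0 = nx/400: 1, 0.7575, 0.655, 0.48, 0.4275, 0.33, 0.265, 0.225
R0 = Σ lx·mx = 0 + 1.515 + 0.655 + 0.48 + 0.855 + 0.33 + 0.265 + 0 = 4.1
R0 > 1, so the population is growing.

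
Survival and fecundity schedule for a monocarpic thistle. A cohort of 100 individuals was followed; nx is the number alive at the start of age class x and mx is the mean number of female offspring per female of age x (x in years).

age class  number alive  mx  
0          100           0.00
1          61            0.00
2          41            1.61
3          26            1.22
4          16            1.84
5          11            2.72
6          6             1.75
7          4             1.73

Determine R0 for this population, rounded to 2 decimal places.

1.75

lx = nx/n0 = nx/100: 1, 0.61, 0.41, 0.26, 0.16, 0.11, 0.06, 0.04
lx·mx by age: 0, 0, 0.6601, 0.3172, 0.2944, 0.2992, 0.105, 0.0692
R0 = Σ lx·mx = 1.7451 → 1.75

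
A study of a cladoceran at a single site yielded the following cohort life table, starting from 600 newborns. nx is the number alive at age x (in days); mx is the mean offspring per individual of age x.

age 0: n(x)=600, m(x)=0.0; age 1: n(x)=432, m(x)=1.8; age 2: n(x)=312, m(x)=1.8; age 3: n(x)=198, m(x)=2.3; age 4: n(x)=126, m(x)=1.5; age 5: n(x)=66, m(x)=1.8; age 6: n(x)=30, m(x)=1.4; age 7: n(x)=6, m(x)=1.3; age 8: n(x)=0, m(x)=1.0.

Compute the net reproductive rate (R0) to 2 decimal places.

lx = nx/n0 = nx/600: 1, 0.72, 0.52, 0.33, 0.21, 0.11, 0.05, 0.01, 0
lx·mx by age: 0, 1.296, 0.936, 0.759, 0.315, 0.198, 0.07, 0.013, 0
R0 = Σ lx·mx = 3.587 → 3.59

3.59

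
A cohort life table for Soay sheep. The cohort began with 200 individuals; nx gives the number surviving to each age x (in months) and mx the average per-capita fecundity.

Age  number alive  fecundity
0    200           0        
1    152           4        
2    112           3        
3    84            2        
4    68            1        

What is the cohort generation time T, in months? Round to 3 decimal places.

1.742

lx = nx/n0 = nx/200: 1, 0.76, 0.56, 0.42, 0.34
lx·mx: 0, 3.04, 1.68, 0.84, 0.34 → R0 = 5.9
x·lx·mx: 0, 3.04, 3.36, 2.52, 1.36 → Σ = 10.28
T = 10.28 / 5.9 = 1.742373… → 1.742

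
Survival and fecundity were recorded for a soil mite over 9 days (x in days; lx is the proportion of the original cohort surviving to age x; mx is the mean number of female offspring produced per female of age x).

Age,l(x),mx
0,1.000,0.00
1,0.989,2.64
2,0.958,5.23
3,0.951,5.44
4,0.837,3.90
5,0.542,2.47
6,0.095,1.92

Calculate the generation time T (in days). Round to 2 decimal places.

lx·mx: 0, 2.61096, 5.01034, 5.17344, 3.2643, 1.33874, 0.1824 → R0 = 17.58018
x·lx·mx: 0, 2.61096, 10.02068, 15.52032, 13.0572, 6.6937, 1.0944 → Σ = 48.99726
T = 48.99726 / 17.58018 = 2.787074… → 2.79

2.79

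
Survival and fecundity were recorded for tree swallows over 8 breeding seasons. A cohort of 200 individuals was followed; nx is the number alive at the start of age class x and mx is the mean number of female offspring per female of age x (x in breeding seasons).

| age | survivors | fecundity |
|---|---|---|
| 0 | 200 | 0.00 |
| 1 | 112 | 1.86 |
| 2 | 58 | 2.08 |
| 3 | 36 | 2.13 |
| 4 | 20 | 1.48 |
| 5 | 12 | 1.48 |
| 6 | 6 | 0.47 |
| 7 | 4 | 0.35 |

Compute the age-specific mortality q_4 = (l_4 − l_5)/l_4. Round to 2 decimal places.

0.40

lx = nx/n0 = nx/200: 1, 0.56, 0.29, 0.18, 0.1, 0.06, 0.03, 0.02
q_4 = (l_4 − l_5) / l_4 = (0.1 − 0.06) / 0.1
     = 0.04 / 0.1 = 0.4 → 0.40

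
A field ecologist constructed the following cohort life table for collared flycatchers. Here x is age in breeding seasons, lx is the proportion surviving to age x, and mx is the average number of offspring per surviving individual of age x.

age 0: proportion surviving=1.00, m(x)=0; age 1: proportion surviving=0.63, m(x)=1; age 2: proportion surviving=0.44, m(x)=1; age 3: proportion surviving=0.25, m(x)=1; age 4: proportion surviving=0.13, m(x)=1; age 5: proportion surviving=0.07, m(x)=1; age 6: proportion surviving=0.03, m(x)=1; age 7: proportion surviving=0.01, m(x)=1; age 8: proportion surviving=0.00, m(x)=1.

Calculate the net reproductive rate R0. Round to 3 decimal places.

lx·mx by age: 0, 0.63, 0.44, 0.25, 0.13, 0.07, 0.03, 0.01, 0
R0 = Σ lx·mx = 1.56 → 1.560

1.560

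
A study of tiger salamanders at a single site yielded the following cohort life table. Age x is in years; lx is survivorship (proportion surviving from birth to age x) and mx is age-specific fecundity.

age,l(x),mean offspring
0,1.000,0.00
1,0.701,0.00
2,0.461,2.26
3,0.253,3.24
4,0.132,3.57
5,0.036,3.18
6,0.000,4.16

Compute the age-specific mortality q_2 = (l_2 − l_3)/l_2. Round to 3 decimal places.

0.451

q_2 = (l_2 − l_3) / l_2 = (0.461 − 0.253) / 0.461
     = 0.208 / 0.461 = 0.451193… → 0.451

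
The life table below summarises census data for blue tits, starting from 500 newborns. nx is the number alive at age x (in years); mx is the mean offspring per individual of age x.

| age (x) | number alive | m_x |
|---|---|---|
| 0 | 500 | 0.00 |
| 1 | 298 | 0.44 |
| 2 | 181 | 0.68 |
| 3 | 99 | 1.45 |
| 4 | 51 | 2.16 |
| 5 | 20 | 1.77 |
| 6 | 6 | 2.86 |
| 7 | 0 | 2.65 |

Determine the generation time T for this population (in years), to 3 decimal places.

2.727

lx = nx/n0 = nx/500: 1, 0.596, 0.362, 0.198, 0.102, 0.04, 0.012, 0
lx·mx: 0, 0.26224, 0.24616, 0.2871, 0.22032, 0.0708, 0.03432, 0 → R0 = 1.12094
x·lx·mx: 0, 0.26224, 0.49232, 0.8613, 0.88128, 0.354, 0.20592, 0 → Σ = 3.05706
T = 3.05706 / 1.12094 = 2.727229… → 2.727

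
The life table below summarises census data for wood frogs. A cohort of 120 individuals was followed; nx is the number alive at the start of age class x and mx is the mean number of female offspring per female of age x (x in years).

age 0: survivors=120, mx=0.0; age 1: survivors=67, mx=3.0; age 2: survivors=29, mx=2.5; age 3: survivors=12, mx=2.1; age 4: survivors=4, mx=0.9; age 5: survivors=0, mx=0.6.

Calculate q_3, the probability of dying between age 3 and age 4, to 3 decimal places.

lx = nx/n0 = nx/120: 1, 0.55833…, 0.24167…, 0.1, 0.03333…, 0
q_3 = (l_3 − l_4) / l_3 = (0.1 − 0.033333…) / 0.1
     = 0.066667… / 0.1 = 0.666667… → 0.667

0.667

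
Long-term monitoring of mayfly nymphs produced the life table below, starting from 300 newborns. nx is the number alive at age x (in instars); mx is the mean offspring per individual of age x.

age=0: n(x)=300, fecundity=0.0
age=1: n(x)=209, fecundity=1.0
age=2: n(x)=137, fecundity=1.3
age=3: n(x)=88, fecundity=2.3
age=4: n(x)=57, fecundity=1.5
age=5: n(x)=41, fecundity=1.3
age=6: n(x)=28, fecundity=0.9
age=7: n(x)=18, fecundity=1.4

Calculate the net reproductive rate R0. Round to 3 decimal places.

2.596

lx = nx/n0 = nx/300: 1, 0.69667…, 0.45667…, 0.29333…, 0.19, 0.13667…, 0.09333…, 0.06
lx·mx by age: 0, 0.696667…, 0.593667…, 0.674667…, 0.285, 0.177667…, 0.084…, 0.084
R0 = Σ lx·mx = 2.595667… → 2.596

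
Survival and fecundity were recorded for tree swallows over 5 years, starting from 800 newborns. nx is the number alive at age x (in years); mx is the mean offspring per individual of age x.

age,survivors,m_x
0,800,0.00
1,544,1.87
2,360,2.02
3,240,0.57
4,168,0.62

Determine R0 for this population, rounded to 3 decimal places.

lx = nx/n0 = nx/800: 1, 0.68, 0.45, 0.3, 0.21
lx·mx by age: 0, 1.2716, 0.909, 0.171, 0.1302
R0 = Σ lx·mx = 2.4818 → 2.482

2.482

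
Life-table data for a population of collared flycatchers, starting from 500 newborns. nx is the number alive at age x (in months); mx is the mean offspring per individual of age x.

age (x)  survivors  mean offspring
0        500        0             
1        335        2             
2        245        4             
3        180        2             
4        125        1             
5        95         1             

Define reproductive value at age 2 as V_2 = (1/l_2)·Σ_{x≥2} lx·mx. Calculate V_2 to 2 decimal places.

lx = nx/n0 = nx/500: 1, 0.67, 0.49, 0.36, 0.25, 0.19
lx·mx for x ≥ 2: 1.96, 0.72, 0.25, 0.19 → sum = 3.12
V_2 = 3.12 / l_2 = 3.12 / 0.49 = 6.367347… → 6.37

6.37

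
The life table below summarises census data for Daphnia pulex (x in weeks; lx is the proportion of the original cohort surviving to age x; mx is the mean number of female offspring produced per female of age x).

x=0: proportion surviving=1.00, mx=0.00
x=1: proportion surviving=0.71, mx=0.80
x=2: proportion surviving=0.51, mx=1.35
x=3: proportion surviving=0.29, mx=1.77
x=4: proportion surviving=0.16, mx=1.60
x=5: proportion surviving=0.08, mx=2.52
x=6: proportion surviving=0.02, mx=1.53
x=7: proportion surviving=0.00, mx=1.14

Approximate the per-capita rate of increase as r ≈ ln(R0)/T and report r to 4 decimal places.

R0 = Σ lx·mx = 0 + 0.568 + 0.6885 + 0.5133 + 0.256 + 0.2016 + 0.0306 + 0 = 2.258
Σ x·lx·mx = 5.7005; T = 5.7005/2.258 = 2.52458…
r ≈ ln(R0)/T = ln(2.258)/2.52458… = 0.32262… → 0.3226

0.3226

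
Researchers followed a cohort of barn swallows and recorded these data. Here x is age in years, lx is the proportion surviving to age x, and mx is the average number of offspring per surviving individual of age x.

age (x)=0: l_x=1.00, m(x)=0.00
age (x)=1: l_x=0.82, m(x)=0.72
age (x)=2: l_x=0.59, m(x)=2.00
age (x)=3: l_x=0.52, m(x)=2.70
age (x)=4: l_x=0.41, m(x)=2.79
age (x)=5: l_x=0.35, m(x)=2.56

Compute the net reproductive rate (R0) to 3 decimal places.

5.214

lx·mx by age: 0, 0.5904, 1.18, 1.404, 1.1439, 0.896
R0 = Σ lx·mx = 5.2143 → 5.214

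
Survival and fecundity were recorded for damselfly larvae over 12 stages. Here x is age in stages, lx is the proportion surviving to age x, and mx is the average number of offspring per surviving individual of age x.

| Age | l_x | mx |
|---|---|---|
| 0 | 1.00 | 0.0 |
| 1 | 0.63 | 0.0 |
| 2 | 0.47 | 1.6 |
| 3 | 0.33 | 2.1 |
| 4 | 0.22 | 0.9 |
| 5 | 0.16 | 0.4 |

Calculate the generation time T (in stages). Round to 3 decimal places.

lx·mx: 0, 0, 0.752, 0.693, 0.198, 0.064 → R0 = 1.707
x·lx·mx: 0, 0, 1.504, 2.079, 0.792, 0.32 → Σ = 4.695
T = 4.695 / 1.707 = 2.750439… → 2.750

2.750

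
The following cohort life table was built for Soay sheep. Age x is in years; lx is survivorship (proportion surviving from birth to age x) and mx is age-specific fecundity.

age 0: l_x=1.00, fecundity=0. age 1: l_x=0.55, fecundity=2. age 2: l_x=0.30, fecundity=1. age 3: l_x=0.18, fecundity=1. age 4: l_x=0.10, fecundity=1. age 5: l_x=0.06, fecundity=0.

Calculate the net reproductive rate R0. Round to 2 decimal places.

lx·mx by age: 0, 1.1, 0.3, 0.18, 0.1, 0
R0 = Σ lx·mx = 1.68 → 1.68

1.68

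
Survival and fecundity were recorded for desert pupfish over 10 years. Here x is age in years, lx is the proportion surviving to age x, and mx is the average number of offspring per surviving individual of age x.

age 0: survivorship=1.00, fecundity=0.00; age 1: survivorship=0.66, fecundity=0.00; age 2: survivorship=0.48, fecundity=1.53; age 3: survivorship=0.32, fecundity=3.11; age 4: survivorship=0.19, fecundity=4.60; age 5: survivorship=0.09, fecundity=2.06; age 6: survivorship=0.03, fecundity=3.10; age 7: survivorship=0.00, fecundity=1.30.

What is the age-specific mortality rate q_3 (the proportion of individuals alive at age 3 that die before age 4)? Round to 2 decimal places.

q_3 = (l_3 − l_4) / l_3 = (0.32 − 0.19) / 0.32
     = 0.13 / 0.32 = 0.40625 → 0.41

0.41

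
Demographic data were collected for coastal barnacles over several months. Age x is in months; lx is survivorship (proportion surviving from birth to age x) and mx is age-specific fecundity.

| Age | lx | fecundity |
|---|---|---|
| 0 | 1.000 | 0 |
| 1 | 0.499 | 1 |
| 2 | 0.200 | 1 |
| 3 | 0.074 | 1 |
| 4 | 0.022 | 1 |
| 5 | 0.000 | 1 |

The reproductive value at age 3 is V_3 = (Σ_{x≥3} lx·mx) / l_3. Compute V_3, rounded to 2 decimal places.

lx·mx for x ≥ 3: 0.074, 0.022, 0 → sum = 0.096
V_3 = 0.096 / l_3 = 0.096 / 0.074 = 1.297297… → 1.30

1.30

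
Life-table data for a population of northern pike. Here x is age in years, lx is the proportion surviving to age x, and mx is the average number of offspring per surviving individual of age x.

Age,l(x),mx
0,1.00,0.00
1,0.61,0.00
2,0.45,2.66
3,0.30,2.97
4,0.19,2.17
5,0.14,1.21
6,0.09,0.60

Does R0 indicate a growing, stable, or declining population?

growing

R0 = Σ lx·mx = 0 + 0 + 1.197 + 0.891 + 0.4123 + 0.1694 + 0.054 = 2.7237
R0 > 1, so the population is growing.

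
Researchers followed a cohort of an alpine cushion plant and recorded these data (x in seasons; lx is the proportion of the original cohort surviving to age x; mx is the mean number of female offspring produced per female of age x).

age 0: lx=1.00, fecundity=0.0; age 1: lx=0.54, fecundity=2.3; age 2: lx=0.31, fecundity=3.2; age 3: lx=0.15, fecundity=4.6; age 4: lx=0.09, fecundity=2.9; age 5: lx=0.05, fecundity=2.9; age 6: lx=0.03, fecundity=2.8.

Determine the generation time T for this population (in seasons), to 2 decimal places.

2.22

lx·mx: 0, 1.242, 0.992, 0.69, 0.261, 0.145, 0.084 → R0 = 3.414
x·lx·mx: 0, 1.242, 1.984, 2.07, 1.044, 0.725, 0.504 → Σ = 7.569
T = 7.569 / 3.414 = 2.217047… → 2.22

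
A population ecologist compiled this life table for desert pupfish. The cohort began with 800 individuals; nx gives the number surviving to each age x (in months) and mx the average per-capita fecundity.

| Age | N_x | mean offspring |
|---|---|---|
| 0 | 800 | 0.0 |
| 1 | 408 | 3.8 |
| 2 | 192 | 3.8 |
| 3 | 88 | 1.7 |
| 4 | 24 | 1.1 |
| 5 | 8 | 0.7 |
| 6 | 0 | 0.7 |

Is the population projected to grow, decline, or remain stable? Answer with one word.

growing

lx = nx/n0 = nx/800: 1, 0.51, 0.24, 0.11, 0.03, 0.01, 0
R0 = Σ lx·mx = 0 + 1.938 + 0.912 + 0.187 + 0.033 + 0.007 + 0 = 3.077
R0 > 1, so the population is growing.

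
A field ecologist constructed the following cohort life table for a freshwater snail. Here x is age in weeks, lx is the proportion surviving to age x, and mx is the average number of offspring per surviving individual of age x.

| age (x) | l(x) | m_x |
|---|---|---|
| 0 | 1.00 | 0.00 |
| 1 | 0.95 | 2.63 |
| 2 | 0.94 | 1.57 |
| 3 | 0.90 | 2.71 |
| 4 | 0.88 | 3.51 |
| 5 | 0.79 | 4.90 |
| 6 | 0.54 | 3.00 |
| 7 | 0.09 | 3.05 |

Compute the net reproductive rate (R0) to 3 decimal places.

lx·mx by age: 0, 2.4985, 1.4758, 2.439, 3.0888, 3.871, 1.62, 0.2745
R0 = Σ lx·mx = 15.2676 → 15.268

15.268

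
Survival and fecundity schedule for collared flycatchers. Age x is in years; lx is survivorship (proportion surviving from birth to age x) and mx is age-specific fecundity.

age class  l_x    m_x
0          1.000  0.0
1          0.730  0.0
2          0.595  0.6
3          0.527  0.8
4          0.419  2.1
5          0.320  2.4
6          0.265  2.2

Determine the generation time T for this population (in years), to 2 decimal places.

lx·mx: 0, 0, 0.357, 0.4216, 0.8799, 0.768, 0.583 → R0 = 3.0095
x·lx·mx: 0, 0, 0.714, 1.2648, 3.5196, 3.84, 3.498 → Σ = 12.8364
T = 12.8364 / 3.0095 = 4.265293… → 4.27

4.27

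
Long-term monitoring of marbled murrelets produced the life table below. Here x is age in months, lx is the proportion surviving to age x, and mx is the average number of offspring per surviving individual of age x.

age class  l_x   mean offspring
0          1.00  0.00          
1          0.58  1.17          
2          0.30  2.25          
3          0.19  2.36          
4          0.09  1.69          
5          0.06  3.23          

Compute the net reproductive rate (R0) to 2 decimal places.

lx·mx by age: 0, 0.6786, 0.675, 0.4484, 0.1521, 0.1938
R0 = Σ lx·mx = 2.1479 → 2.15

2.15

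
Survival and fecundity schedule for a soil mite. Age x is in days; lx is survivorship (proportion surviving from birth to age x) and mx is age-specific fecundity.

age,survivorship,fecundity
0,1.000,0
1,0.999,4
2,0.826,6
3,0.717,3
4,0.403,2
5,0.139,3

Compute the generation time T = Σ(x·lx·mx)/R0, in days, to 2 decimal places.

2.08

lx·mx: 0, 3.996, 4.956, 2.151, 0.806, 0.417 → R0 = 12.326
x·lx·mx: 0, 3.996, 9.912, 6.453, 3.224, 2.085 → Σ = 25.67
T = 25.67 / 12.326 = 2.08259… → 2.08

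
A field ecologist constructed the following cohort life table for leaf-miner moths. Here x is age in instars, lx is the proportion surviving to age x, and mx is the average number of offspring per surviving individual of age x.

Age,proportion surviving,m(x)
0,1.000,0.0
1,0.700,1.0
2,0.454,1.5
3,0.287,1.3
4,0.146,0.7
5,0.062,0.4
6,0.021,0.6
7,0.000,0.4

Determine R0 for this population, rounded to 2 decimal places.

1.89

lx·mx by age: 0, 0.7, 0.681, 0.3731, 0.1022, 0.0248, 0.0126, 0
R0 = Σ lx·mx = 1.8937 → 1.89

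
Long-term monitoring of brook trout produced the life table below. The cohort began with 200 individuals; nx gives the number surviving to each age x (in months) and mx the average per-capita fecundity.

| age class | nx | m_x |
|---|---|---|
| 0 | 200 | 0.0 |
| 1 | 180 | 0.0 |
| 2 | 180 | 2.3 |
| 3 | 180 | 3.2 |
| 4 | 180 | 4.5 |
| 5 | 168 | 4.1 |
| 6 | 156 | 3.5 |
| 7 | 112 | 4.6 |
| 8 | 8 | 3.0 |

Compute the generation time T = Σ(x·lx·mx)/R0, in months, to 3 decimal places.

lx = nx/n0 = nx/200: 1, 0.9, 0.9, 0.9, 0.9, 0.84, 0.78, 0.56, 0.04
lx·mx: 0, 0, 2.07, 2.88, 4.05, 3.444, 2.73, 2.576, 0.12 → R0 = 17.87
x·lx·mx: 0, 0, 4.14, 8.64, 16.2, 17.22, 16.38, 18.032, 0.96 → Σ = 81.572
T = 81.572 / 17.87 = 4.564745… → 4.565

4.565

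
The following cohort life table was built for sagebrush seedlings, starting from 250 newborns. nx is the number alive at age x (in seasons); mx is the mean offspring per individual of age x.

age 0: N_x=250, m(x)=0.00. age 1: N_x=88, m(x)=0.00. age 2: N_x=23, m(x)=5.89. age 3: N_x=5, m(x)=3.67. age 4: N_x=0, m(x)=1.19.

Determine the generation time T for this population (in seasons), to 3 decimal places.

lx = nx/n0 = nx/250: 1, 0.352, 0.092, 0.02, 0
lx·mx: 0, 0, 0.54188, 0.0734, 0 → R0 = 0.61528
x·lx·mx: 0, 0, 1.08376, 0.2202, 0 → Σ = 1.30396
T = 1.30396 / 0.61528 = 2.119295… → 2.119

2.119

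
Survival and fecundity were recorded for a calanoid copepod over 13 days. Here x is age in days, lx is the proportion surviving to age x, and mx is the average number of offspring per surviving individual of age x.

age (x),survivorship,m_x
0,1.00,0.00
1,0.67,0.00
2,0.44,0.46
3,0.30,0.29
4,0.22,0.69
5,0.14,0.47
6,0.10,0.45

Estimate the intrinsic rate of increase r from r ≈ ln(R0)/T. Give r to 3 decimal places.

R0 = Σ lx·mx = 0 + 0 + 0.2024 + 0.087 + 0.1518 + 0.0658 + 0.045 = 0.552
Σ x·lx·mx = 1.872; T = 1.872/0.552 = 3.3913…
r ≈ ln(R0)/T = ln(0.552)/3.3913… = -0.17521… → -0.175

-0.175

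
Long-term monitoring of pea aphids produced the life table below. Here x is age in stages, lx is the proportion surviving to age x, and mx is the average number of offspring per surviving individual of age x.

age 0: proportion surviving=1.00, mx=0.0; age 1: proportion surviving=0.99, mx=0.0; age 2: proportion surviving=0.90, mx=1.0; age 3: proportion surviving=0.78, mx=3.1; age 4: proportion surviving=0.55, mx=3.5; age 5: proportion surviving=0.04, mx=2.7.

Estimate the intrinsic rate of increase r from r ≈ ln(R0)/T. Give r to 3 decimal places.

R0 = Σ lx·mx = 0 + 0 + 0.9 + 2.418 + 1.925 + 0.108 = 5.351
Σ x·lx·mx = 17.294; T = 17.294/5.351 = 3.23192…
r ≈ ln(R0)/T = ln(5.351)/3.23192… = 0.51897… → 0.519

0.519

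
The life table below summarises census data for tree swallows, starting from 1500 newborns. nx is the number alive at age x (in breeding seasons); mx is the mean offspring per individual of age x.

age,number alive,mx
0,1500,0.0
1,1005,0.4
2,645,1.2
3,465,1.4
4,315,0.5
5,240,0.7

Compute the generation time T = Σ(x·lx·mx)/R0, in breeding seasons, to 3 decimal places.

lx = nx/n0 = nx/1500: 1, 0.67, 0.43, 0.31, 0.21, 0.16
lx·mx: 0, 0.268, 0.516, 0.434, 0.105, 0.112 → R0 = 1.435
x·lx·mx: 0, 0.268, 1.032, 1.302, 0.42, 0.56 → Σ = 3.582
T = 3.582 / 1.435 = 2.496167… → 2.496

2.496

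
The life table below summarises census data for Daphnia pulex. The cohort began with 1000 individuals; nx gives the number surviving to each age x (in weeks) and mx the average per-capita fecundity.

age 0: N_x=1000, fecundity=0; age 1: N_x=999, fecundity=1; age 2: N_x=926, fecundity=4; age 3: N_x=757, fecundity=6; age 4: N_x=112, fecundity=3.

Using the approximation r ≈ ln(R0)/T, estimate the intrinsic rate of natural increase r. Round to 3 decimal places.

lx = nx/n0 = nx/1000: 1, 0.999, 0.926, 0.757, 0.112
R0 = Σ lx·mx = 0 + 0.999 + 3.704 + 4.542 + 0.336 = 9.581
Σ x·lx·mx = 23.377; T = 23.377/9.581 = 2.43993…
r ≈ ln(R0)/T = ln(9.581)/2.43993… = 0.92617… → 0.926

0.926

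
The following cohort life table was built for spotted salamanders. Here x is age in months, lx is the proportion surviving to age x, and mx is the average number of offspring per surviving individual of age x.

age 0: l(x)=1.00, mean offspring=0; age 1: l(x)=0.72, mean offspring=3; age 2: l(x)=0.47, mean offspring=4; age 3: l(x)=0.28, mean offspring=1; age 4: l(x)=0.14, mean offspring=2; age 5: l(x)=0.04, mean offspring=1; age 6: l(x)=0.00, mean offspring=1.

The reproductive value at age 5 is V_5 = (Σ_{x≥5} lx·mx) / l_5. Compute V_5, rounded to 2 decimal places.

1.00

lx·mx for x ≥ 5: 0.04, 0 → sum = 0.04
V_5 = 0.04 / l_5 = 0.04 / 0.04 = 1 → 1.00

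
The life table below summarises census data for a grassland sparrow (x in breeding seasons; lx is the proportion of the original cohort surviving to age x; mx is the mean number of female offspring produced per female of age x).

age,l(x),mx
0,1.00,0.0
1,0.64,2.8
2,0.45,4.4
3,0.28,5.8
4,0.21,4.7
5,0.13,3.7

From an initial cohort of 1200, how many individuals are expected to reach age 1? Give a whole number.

Expected survivors = N0 · l_1 = 1200 × 0.64 = 768 → 768

768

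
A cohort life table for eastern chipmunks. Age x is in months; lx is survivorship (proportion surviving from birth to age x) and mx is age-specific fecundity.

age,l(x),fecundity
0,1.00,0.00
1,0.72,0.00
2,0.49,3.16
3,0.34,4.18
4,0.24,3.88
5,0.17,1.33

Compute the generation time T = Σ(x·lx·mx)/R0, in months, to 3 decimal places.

2.960

lx·mx: 0, 0, 1.5484, 1.4212, 0.9312, 0.2261 → R0 = 4.1269
x·lx·mx: 0, 0, 3.0968, 4.2636, 3.7248, 1.1305 → Σ = 12.2157
T = 12.2157 / 4.1269 = 2.960018… → 2.960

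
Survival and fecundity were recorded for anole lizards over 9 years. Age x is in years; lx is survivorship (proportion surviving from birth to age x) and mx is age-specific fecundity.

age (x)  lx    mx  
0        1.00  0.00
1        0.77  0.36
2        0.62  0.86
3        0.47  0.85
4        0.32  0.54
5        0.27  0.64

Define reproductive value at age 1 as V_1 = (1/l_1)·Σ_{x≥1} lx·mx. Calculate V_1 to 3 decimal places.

2.020

lx·mx for x ≥ 1: 0.2772, 0.5332, 0.3995, 0.1728, 0.1728 → sum = 1.5555
V_1 = 1.5555 / l_1 = 1.5555 / 0.77 = 2.02013… → 2.020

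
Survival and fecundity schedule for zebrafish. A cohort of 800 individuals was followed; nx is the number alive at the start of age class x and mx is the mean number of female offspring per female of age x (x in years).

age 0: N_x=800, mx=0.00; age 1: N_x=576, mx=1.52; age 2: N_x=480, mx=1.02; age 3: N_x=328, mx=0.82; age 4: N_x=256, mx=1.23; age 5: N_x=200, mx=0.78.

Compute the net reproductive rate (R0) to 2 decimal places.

lx = nx/n0 = nx/800: 1, 0.72, 0.6, 0.41, 0.32, 0.25
lx·mx by age: 0, 1.0944, 0.612, 0.3362, 0.3936, 0.195
R0 = Σ lx·mx = 2.6312 → 2.63

2.63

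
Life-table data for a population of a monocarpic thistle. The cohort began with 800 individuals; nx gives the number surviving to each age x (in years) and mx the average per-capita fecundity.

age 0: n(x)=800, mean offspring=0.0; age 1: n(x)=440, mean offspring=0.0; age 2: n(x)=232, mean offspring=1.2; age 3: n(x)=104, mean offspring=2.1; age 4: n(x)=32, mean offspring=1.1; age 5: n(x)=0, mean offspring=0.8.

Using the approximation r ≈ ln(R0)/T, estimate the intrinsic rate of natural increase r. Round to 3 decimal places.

-0.160

lx = nx/n0 = nx/800: 1, 0.55, 0.29, 0.13, 0.04, 0
R0 = Σ lx·mx = 0 + 0 + 0.348 + 0.273 + 0.044 + 0 = 0.665
Σ x·lx·mx = 1.691; T = 1.691/0.665 = 2.54286…
r ≈ ln(R0)/T = ln(0.665)/2.54286… = -0.16044… → -0.160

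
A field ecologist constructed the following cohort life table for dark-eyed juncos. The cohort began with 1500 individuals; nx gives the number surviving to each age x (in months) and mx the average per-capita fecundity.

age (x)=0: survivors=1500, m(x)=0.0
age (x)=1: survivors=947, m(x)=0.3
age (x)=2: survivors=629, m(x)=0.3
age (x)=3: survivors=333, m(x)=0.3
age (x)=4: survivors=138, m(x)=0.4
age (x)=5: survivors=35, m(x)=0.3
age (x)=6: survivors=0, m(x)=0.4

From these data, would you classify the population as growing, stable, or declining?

lx = nx/n0 = nx/1500: 1, 0.63133…, 0.41933…, 0.222, 0.092, 0.02333…, 0
R0 = Σ lx·mx = 0 + 0.1894… + 0.1258… + 0.0666 + 0.0368 + 0.007… + 0 = 0.4256…
R0 < 1, so the population is declining.

declining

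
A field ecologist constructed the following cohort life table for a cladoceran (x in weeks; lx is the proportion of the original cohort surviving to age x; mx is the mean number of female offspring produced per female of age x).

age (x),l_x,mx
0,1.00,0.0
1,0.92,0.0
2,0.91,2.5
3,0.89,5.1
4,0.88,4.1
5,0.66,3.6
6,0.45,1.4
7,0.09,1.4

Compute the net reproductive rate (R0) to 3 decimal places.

lx·mx by age: 0, 0, 2.275, 4.539, 3.608, 2.376, 0.63, 0.126
R0 = Σ lx·mx = 13.554 → 13.554

13.554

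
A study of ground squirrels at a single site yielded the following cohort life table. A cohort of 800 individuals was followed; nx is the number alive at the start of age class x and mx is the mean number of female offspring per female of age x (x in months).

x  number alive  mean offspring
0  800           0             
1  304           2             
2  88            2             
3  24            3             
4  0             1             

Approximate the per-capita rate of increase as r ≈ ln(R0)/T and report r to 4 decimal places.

lx = nx/n0 = nx/800: 1, 0.38, 0.11, 0.03, 0
R0 = Σ lx·mx = 0 + 0.76 + 0.22 + 0.09 + 0 = 1.07
Σ x·lx·mx = 1.47; T = 1.47/1.07 = 1.37383…
r ≈ ln(R0)/T = ln(1.07)/1.37383… = 0.049248… → 0.0492

0.0492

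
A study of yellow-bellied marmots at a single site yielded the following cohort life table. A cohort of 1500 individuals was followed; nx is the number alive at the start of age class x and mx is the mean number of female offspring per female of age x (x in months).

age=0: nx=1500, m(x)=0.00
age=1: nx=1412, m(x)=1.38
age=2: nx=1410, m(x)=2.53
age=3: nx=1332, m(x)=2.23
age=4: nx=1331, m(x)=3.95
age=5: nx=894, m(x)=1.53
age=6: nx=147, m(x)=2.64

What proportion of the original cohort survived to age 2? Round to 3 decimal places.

0.940

l_2 = n_2/n_0 = 1410/1500 = 0.94 → 0.940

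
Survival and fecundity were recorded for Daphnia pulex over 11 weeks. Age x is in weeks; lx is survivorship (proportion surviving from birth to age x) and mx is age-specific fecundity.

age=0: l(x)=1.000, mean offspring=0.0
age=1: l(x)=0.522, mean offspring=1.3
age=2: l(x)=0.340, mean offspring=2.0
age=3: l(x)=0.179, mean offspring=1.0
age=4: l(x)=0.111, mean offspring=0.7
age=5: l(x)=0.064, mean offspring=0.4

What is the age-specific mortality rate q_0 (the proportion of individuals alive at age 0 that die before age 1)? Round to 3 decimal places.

0.478

q_0 = (l_0 − l_1) / l_0 = (1 − 0.522) / 1
     = 0.478 / 1 = 0.478 → 0.478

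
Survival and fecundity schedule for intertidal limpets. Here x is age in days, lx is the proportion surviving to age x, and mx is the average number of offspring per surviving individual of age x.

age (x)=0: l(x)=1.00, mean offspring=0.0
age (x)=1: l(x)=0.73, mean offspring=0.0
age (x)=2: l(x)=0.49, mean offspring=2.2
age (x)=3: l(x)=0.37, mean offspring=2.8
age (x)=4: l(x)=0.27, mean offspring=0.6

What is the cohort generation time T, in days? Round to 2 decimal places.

lx·mx: 0, 0, 1.078, 1.036, 0.162 → R0 = 2.276
x·lx·mx: 0, 0, 2.156, 3.108, 0.648 → Σ = 5.912
T = 5.912 / 2.276 = 2.59754… → 2.60

2.60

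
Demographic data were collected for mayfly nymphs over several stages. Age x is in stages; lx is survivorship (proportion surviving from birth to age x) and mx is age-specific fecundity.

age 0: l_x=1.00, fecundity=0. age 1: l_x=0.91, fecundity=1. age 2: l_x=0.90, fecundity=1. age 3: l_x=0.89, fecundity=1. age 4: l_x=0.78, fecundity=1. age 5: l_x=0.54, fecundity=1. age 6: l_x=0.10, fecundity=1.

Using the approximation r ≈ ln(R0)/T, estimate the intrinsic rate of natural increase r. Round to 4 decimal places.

0.4943

R0 = Σ lx·mx = 0 + 0.91 + 0.9 + 0.89 + 0.78 + 0.54 + 0.1 = 4.12
Σ x·lx·mx = 11.8; T = 11.8/4.12 = 2.86408…
r ≈ ln(R0)/T = ln(4.12)/2.86408… = 0.494349… → 0.4943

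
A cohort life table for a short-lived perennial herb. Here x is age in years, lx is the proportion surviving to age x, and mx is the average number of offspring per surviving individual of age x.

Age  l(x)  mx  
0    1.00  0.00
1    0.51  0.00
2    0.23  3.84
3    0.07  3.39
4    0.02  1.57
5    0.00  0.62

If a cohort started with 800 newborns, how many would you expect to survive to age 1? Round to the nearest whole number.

Expected survivors = N0 · l_1 = 800 × 0.51 = 408 → 408

408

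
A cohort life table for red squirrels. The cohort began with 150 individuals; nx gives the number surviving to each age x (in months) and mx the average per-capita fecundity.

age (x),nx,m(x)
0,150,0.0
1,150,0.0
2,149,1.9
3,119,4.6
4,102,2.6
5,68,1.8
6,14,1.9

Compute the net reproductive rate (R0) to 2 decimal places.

8.30

lx = nx/n0 = nx/150: 1, 1, 0.99333…, 0.79333…, 0.68, 0.45333…, 0.09333…
lx·mx by age: 0, 0, 1.887333…, 3.649333…, 1.768, 0.816…, 0.177333…
R0 = Σ lx·mx = 8.298… → 8.30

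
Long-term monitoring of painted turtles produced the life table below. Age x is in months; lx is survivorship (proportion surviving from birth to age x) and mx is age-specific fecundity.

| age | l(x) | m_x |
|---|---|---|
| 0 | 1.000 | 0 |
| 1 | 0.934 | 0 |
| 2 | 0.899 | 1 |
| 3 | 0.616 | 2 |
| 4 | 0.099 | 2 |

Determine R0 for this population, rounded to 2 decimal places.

2.33

lx·mx by age: 0, 0, 0.899, 1.232, 0.198
R0 = Σ lx·mx = 2.329 → 2.33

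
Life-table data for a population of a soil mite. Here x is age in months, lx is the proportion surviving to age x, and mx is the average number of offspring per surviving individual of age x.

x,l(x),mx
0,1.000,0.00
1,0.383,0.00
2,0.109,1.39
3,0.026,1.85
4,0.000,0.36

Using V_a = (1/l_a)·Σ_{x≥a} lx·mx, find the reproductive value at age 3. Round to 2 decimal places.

lx·mx for x ≥ 3: 0.0481, 0 → sum = 0.0481
V_3 = 0.0481 / l_3 = 0.0481 / 0.026 = 1.85 → 1.85

1.85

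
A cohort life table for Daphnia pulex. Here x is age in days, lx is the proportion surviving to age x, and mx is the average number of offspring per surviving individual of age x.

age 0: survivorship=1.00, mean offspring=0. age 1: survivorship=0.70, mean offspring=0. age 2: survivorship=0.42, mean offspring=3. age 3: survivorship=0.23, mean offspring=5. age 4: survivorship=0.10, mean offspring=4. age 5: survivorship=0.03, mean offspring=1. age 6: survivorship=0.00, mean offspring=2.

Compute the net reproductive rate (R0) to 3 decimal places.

lx·mx by age: 0, 0, 1.26, 1.15, 0.4, 0.03, 0
R0 = Σ lx·mx = 2.84 → 2.840

2.840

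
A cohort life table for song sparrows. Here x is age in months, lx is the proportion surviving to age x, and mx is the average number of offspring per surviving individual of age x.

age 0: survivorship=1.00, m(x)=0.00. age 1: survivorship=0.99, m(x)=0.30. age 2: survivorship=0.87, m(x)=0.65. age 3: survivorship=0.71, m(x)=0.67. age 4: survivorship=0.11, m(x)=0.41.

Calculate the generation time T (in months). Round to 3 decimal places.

2.194

lx·mx: 0, 0.297, 0.5655, 0.4757, 0.0451 → R0 = 1.3833
x·lx·mx: 0, 0.297, 1.131, 1.4271, 0.1804 → Σ = 3.0355
T = 3.0355 / 1.3833 = 2.19439… → 2.194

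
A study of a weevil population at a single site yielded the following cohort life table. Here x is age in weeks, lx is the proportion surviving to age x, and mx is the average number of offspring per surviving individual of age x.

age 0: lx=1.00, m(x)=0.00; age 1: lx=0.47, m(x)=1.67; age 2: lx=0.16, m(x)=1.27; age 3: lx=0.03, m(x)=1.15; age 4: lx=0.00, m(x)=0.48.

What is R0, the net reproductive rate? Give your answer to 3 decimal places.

1.023

lx·mx by age: 0, 0.7849, 0.2032, 0.0345, 0
R0 = Σ lx·mx = 1.0226 → 1.023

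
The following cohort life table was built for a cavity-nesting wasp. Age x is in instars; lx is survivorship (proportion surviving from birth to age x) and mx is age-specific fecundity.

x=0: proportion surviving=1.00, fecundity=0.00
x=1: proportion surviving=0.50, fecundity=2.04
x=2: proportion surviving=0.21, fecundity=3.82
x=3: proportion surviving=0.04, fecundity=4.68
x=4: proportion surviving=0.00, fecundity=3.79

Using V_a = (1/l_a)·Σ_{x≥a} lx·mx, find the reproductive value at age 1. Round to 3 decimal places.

lx·mx for x ≥ 1: 1.02, 0.8022, 0.1872, 0 → sum = 2.0094
V_1 = 2.0094 / l_1 = 2.0094 / 0.5 = 4.0188 → 4.019

4.019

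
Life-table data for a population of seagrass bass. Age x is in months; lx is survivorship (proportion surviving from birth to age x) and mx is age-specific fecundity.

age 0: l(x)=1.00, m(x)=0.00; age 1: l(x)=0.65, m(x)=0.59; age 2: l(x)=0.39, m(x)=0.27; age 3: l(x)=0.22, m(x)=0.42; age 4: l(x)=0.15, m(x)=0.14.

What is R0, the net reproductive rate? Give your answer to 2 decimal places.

0.60

lx·mx by age: 0, 0.3835, 0.1053, 0.0924, 0.021
R0 = Σ lx·mx = 0.6022 → 0.60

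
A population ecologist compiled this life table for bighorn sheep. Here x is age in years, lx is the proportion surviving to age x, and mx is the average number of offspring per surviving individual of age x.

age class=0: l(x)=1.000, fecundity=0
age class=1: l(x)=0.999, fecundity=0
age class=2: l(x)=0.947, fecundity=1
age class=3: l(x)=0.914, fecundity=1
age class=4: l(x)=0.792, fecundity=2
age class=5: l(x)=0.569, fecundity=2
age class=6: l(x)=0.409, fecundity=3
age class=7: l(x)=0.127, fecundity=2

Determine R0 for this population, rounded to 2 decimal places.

6.06

lx·mx by age: 0, 0, 0.947, 0.914, 1.584, 1.138, 1.227, 0.254
R0 = Σ lx·mx = 6.064 → 6.06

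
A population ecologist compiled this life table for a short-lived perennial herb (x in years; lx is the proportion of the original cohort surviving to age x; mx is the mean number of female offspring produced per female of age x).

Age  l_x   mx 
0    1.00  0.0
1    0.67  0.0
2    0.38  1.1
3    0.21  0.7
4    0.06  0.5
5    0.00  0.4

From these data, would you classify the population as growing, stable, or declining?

declining

R0 = Σ lx·mx = 0 + 0 + 0.418 + 0.147 + 0.03 + 0 = 0.595
R0 < 1, so the population is declining.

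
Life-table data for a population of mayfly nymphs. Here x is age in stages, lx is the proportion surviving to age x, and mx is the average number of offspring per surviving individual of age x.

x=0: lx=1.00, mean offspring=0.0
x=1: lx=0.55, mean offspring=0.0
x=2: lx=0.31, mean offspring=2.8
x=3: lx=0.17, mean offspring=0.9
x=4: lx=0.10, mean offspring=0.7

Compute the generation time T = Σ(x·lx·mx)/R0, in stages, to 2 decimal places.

lx·mx: 0, 0, 0.868, 0.153, 0.07 → R0 = 1.091
x·lx·mx: 0, 0, 1.736, 0.459, 0.28 → Σ = 2.475
T = 2.475 / 1.091 = 2.268561… → 2.27

2.27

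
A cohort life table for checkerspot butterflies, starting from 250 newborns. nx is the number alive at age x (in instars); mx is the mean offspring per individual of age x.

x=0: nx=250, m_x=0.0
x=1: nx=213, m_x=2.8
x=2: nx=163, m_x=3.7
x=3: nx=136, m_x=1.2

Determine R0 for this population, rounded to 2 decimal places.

5.45

lx = nx/n0 = nx/250: 1, 0.852, 0.652, 0.544
lx·mx by age: 0, 2.3856, 2.4124, 0.6528
R0 = Σ lx·mx = 5.4508 → 5.45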